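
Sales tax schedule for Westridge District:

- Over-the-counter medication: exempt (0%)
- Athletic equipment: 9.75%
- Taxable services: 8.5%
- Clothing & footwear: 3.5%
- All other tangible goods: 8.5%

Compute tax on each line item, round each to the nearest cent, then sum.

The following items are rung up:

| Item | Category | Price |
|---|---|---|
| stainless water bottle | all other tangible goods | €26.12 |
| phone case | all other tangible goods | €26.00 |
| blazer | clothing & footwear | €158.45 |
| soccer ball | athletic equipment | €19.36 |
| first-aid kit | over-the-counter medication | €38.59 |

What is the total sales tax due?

€11.87

Stainless water bottle €26.12: all other tangible goods → 8.5% → €2.22
Phone case €26.00: all other tangible goods → 8.5% → €2.21
Blazer €158.45: clothing & footwear → 3.5% → €5.55
Soccer ball €19.36: athletic equipment → 9.75% → €1.89
First-aid kit €38.59: over-the-counter medication → 0% → €0.00
Total tax = €2.22 + €2.21 + €5.55 + €1.89 = €11.87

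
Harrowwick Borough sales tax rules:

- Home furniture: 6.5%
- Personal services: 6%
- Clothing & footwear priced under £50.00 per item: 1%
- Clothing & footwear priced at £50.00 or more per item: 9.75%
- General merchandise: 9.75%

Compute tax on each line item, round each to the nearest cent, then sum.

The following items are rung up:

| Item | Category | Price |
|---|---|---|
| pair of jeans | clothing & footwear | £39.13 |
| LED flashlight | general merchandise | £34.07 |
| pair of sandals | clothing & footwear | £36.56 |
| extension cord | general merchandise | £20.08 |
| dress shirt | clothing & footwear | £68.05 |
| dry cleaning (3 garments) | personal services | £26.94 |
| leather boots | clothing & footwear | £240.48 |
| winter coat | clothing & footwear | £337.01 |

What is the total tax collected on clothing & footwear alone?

Pair of jeans £39.13: clothing & footwear, under £50.00 → 1% → £0.39
Pair of sandals £36.56: clothing & footwear, under £50.00 → 1% → £0.37
Dress shirt £68.05: clothing & footwear, £50.00 or more → 9.75% → £6.63
Leather boots £240.48: clothing & footwear, £50.00 or more → 9.75% → £23.45
Winter coat £337.01: clothing & footwear, £50.00 or more → 9.75% → £32.86
Tax on clothing & footwear = £0.39 + £0.37 + £6.63 + £23.45 + £32.86 = £63.70

£63.70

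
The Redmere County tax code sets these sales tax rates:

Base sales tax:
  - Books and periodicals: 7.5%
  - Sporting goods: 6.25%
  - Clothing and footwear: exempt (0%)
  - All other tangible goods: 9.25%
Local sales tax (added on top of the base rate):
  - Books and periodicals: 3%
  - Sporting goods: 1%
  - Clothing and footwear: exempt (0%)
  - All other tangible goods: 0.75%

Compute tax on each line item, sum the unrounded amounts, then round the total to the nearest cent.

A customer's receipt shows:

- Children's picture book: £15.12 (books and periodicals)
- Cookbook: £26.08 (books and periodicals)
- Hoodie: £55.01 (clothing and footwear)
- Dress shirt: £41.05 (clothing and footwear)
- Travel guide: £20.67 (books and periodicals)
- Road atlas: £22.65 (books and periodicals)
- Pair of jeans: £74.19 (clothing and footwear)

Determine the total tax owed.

Children's picture book £15.12: books and periodicals → 7.5% + 3% local = 10.5% → £1.5876
Cookbook £26.08: books and periodicals → 7.5% + 3% local = 10.5% → £2.7384
Hoodie £55.01: clothing and footwear → 0% + 0% local = 0% → £0.00
Dress shirt £41.05: clothing and footwear → 0% + 0% local = 0% → £0.00
Travel guide £20.67: books and periodicals → 7.5% + 3% local = 10.5% → £2.17035
Road atlas £22.65: books and periodicals → 7.5% + 3% local = 10.5% → £2.37825
Pair of jeans £74.19: clothing and footwear → 0% + 0% local = 0% → £0.00
Unrounded tax sum = £8.8746 → £8.87

£8.87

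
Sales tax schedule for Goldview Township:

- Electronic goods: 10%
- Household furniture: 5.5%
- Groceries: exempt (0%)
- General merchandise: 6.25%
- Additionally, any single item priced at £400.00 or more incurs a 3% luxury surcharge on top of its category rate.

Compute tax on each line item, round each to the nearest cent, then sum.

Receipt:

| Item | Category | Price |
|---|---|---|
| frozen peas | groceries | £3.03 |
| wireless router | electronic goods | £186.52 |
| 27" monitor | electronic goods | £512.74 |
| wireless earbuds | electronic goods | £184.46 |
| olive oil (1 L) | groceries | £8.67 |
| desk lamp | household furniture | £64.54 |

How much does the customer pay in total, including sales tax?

£1067.27

Frozen peas £3.03: groceries → 0% → £0.00
Wireless router £186.52: electronic goods → 10% → £18.65
27" monitor £512.74: electronic goods → 10% + 3% surcharge = 13% → £66.66
Wireless earbuds £184.46: electronic goods → 10% → £18.45
Olive oil (1 L) £8.67: groceries → 0% → £0.00
Desk lamp £64.54: household furniture → 5.5% → £3.55
Subtotal = £959.96; tax = £107.31; total due = £1067.27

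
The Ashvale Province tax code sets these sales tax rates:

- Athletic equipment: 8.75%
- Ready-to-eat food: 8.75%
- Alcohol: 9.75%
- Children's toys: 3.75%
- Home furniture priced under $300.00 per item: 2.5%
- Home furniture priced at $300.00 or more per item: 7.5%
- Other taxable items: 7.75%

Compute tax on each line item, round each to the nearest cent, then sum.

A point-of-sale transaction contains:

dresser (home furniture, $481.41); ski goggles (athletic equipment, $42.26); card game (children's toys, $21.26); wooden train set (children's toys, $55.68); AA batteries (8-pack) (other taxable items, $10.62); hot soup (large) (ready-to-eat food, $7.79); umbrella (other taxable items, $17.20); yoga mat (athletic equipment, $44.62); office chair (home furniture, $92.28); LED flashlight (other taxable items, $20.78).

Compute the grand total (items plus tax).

$847.25

Dresser $481.41: home furniture, $300.00 or more → 7.5% → $36.11
Ski goggles $42.26: athletic equipment → 8.75% → $3.70
Card game $21.26: children's toys → 3.75% → $0.80
Wooden train set $55.68: children's toys → 3.75% → $2.09
AA batteries (8-pack) $10.62: other taxable items → 7.75% → $0.82
Hot soup (large) $7.79: ready-to-eat food → 8.75% → $0.68
Umbrella $17.20: other taxable items → 7.75% → $1.33
Yoga mat $44.62: athletic equipment → 8.75% → $3.90
Office chair $92.28: home furniture, under $300.00 → 2.5% → $2.31
LED flashlight $20.78: other taxable items → 7.75% → $1.61
Subtotal = $793.90; tax = $53.35; total due = $847.25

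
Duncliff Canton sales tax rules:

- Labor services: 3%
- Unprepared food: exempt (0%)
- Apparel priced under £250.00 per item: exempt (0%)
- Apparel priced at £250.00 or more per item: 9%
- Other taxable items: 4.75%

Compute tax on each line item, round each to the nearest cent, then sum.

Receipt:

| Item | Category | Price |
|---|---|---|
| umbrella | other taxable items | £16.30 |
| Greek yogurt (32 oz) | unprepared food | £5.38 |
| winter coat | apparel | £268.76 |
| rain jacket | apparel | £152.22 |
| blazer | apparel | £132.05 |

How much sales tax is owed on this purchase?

£24.96

Umbrella £16.30: other taxable items → 4.75% → £0.77
Greek yogurt (32 oz) £5.38: unprepared food → 0% → £0.00
Winter coat £268.76: apparel, £250.00 or more → 9% → £24.19
Rain jacket £152.22: apparel, under £250.00 → 0% → £0.00
Blazer £132.05: apparel, under £250.00 → 0% → £0.00
Total tax = £0.77 + £24.19 = £24.96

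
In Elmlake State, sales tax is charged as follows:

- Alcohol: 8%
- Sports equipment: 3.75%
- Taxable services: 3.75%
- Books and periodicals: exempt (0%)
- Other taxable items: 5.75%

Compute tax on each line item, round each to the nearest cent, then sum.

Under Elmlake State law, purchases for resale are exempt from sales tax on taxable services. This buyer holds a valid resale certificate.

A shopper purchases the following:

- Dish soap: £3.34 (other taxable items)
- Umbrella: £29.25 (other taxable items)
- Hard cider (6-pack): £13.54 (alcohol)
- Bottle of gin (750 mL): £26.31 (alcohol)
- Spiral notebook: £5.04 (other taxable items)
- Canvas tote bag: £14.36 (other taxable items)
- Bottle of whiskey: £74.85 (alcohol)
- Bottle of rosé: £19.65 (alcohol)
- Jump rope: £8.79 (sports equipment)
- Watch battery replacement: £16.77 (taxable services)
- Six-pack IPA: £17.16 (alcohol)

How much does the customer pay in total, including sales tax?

Dish soap £3.34: other taxable items → 5.75% → £0.19
Umbrella £29.25: other taxable items → 5.75% → £1.68
Hard cider (6-pack) £13.54: alcohol → 8% → £1.08
Bottle of gin (750 mL) £26.31: alcohol → 8% → £2.10
Spiral notebook £5.04: other taxable items → 5.75% → £0.29
Canvas tote bag £14.36: other taxable items → 5.75% → £0.83
Bottle of whiskey £74.85: alcohol → 8% → £5.99
Bottle of rosé £19.65: alcohol → 8% → £1.57
Jump rope £8.79: sports equipment → 3.75% → £0.33
Watch battery replacement £16.77: taxable services, buyer-exempt → 0% → £0.00
Six-pack IPA £17.16: alcohol → 8% → £1.37
Subtotal = £229.06; tax = £15.43; total due = £244.49

£244.49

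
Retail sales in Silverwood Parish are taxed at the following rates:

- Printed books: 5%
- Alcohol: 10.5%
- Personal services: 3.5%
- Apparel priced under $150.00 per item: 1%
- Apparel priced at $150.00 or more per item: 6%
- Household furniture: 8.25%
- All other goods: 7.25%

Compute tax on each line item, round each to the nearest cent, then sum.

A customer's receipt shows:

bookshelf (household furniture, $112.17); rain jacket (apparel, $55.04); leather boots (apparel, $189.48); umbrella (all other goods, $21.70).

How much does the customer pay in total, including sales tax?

Bookshelf $112.17: household furniture → 8.25% → $9.25
Rain jacket $55.04: apparel, under $150.00 → 1% → $0.55
Leather boots $189.48: apparel, $150.00 or more → 6% → $11.37
Umbrella $21.70: all other goods → 7.25% → $1.57
Subtotal = $378.39; tax = $22.74; total due = $401.13

$401.13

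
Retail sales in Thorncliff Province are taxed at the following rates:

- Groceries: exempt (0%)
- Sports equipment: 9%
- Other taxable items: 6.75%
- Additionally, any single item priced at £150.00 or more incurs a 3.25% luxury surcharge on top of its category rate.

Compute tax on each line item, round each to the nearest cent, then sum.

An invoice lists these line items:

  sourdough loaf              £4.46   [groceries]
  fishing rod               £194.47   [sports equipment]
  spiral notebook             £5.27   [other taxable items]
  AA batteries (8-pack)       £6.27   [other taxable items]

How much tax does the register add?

£24.60

Sourdough loaf £4.46: groceries → 0% → £0.00
Fishing rod £194.47: sports equipment → 9% + 3.25% surcharge = 12.25% → £23.82
Spiral notebook £5.27: other taxable items → 6.75% → £0.36
AA batteries (8-pack) £6.27: other taxable items → 6.75% → £0.42
Total tax = £23.82 + £0.36 + £0.42 = £24.60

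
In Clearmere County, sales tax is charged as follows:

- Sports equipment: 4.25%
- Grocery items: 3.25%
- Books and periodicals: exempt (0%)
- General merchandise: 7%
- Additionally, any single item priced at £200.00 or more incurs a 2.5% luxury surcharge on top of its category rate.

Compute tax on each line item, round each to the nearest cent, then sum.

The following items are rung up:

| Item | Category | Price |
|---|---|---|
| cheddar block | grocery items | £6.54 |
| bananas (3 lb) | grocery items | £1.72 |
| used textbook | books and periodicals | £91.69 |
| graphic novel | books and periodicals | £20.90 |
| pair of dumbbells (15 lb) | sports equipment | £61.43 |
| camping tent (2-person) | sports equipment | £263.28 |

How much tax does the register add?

£20.65

Cheddar block £6.54: grocery items → 3.25% → £0.21
Bananas (3 lb) £1.72: grocery items → 3.25% → £0.06
Used textbook £91.69: books and periodicals → 0% → £0.00
Graphic novel £20.90: books and periodicals → 0% → £0.00
Pair of dumbbells (15 lb) £61.43: sports equipment → 4.25% → £2.61
Camping tent (2-person) £263.28: sports equipment → 4.25% + 2.5% surcharge = 6.75% → £17.77
Total tax = £0.21 + £0.06 + £2.61 + £17.77 = £20.65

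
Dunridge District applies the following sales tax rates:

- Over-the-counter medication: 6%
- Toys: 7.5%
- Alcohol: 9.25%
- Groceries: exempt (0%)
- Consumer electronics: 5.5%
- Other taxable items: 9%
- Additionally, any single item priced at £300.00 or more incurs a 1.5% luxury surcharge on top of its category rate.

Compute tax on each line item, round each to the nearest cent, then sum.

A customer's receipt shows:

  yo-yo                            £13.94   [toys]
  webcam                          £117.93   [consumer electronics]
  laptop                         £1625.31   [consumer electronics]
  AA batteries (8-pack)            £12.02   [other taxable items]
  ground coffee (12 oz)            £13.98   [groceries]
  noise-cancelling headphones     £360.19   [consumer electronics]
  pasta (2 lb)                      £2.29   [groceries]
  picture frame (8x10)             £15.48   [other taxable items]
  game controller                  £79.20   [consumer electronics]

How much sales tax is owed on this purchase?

Yo-yo £13.94: toys → 7.5% → £1.05
Webcam £117.93: consumer electronics → 5.5% → £6.49
Laptop £1625.31: consumer electronics → 5.5% + 1.5% surcharge = 7% → £113.77
AA batteries (8-pack) £12.02: other taxable items → 9% → £1.08
Ground coffee (12 oz) £13.98: groceries → 0% → £0.00
Noise-cancelling headphones £360.19: consumer electronics → 5.5% + 1.5% surcharge = 7% → £25.21
Pasta (2 lb) £2.29: groceries → 0% → £0.00
Picture frame (8x10) £15.48: other taxable items → 9% → £1.39
Game controller £79.20: consumer electronics → 5.5% → £4.36
Total tax = £1.05 + £6.49 + £113.77 + £1.08 + £25.21 + £1.39 + £4.36 = £153.35

£153.35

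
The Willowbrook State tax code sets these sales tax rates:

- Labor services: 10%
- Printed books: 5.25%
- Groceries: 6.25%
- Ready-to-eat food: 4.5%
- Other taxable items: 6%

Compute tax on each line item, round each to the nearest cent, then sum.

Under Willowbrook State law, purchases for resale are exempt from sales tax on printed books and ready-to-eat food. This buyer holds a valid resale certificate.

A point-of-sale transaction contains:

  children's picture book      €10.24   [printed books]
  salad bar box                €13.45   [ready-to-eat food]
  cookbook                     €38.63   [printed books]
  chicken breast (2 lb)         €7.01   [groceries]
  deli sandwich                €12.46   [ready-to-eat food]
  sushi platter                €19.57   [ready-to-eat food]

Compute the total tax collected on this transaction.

Children's picture book €10.24: printed books, buyer-exempt → 0% → €0.00
Salad bar box €13.45: ready-to-eat food, buyer-exempt → 0% → €0.00
Cookbook €38.63: printed books, buyer-exempt → 0% → €0.00
Chicken breast (2 lb) €7.01: groceries → 6.25% → €0.44
Deli sandwich €12.46: ready-to-eat food, buyer-exempt → 0% → €0.00
Sushi platter €19.57: ready-to-eat food, buyer-exempt → 0% → €0.00
Total tax = €0.44

€0.44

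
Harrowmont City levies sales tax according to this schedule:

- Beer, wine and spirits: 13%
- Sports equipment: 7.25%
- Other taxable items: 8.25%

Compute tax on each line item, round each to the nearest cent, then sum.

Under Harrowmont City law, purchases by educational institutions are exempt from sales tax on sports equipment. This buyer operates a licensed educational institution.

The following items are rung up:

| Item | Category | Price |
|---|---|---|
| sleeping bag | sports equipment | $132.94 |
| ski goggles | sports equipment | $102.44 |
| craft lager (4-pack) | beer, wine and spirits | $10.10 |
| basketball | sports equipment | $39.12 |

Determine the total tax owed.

Sleeping bag $132.94: sports equipment, buyer-exempt → 0% → $0.00
Ski goggles $102.44: sports equipment, buyer-exempt → 0% → $0.00
Craft lager (4-pack) $10.10: beer, wine and spirits → 13% → $1.31
Basketball $39.12: sports equipment, buyer-exempt → 0% → $0.00
Total tax = $1.31

$1.31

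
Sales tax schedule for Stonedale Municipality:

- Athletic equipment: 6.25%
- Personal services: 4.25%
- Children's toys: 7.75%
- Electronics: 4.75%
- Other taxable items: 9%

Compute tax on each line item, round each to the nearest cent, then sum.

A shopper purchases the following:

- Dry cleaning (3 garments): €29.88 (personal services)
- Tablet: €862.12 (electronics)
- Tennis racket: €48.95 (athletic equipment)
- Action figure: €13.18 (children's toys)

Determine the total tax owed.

€46.30

Dry cleaning (3 garments) €29.88: personal services → 4.25% → €1.27
Tablet €862.12: electronics → 4.75% → €40.95
Tennis racket €48.95: athletic equipment → 6.25% → €3.06
Action figure €13.18: children's toys → 7.75% → €1.02
Total tax = €1.27 + €40.95 + €3.06 + €1.02 = €46.30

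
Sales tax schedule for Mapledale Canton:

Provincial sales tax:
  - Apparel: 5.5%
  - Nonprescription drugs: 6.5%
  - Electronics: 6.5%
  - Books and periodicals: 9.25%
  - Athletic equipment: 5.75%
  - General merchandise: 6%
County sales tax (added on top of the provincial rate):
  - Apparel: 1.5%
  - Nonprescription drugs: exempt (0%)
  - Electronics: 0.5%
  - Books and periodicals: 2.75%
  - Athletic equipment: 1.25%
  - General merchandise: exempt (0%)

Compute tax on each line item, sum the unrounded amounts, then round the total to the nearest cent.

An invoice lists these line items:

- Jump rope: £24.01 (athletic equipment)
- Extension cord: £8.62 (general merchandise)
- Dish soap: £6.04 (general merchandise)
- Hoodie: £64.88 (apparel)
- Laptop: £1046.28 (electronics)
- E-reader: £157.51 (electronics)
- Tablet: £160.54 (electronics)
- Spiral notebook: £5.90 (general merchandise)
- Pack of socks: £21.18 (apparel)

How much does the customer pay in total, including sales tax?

Jump rope £24.01: athletic equipment → 5.75% + 1.25% county = 7% → £1.6807
Extension cord £8.62: general merchandise → 6% + 0% county = 6% → £0.5172
Dish soap £6.04: general merchandise → 6% + 0% county = 6% → £0.3624
Hoodie £64.88: apparel → 5.5% + 1.5% county = 7% → £4.5416
Laptop £1046.28: electronics → 6.5% + 0.5% county = 7% → £73.2396
E-reader £157.51: electronics → 6.5% + 0.5% county = 7% → £11.0257
Tablet £160.54: electronics → 6.5% + 0.5% county = 7% → £11.2378
Spiral notebook £5.90: general merchandise → 6% + 0% county = 6% → £0.354
Pack of socks £21.18: apparel → 5.5% + 1.5% county = 7% → £1.4826
Subtotal = £1494.96; unrounded tax = £104.4416 → £104.44; total due = £1599.40

£1599.40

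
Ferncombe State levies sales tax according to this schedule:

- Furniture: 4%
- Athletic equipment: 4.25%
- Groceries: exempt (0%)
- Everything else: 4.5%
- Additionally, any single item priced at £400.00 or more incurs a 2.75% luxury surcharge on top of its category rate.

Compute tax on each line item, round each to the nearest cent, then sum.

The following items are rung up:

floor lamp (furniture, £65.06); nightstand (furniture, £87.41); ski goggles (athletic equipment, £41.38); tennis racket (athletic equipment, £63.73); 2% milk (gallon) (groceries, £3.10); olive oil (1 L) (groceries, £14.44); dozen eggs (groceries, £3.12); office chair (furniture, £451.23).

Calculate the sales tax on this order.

Floor lamp £65.06: furniture → 4% → £2.60
Nightstand £87.41: furniture → 4% → £3.50
Ski goggles £41.38: athletic equipment → 4.25% → £1.76
Tennis racket £63.73: athletic equipment → 4.25% → £2.71
2% milk (gallon) £3.10: groceries → 0% → £0.00
Olive oil (1 L) £14.44: groceries → 0% → £0.00
Dozen eggs £3.12: groceries → 0% → £0.00
Office chair £451.23: furniture → 4% + 2.75% surcharge = 6.75% → £30.46
Total tax = £2.60 + £3.50 + £1.76 + £2.71 + £30.46 = £41.03

£41.03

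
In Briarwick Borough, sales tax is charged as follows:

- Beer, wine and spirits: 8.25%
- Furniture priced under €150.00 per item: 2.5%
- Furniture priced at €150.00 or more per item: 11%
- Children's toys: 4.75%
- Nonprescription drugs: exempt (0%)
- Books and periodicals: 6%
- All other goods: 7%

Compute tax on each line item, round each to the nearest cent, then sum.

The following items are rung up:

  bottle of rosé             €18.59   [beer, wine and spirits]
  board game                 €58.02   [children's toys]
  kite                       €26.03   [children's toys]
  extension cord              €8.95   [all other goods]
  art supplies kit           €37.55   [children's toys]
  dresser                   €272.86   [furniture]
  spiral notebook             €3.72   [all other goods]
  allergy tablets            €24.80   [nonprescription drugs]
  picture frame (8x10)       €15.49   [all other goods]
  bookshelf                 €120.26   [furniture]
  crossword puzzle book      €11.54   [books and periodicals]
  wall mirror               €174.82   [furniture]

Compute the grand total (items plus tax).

Bottle of rosé €18.59: beer, wine and spirits → 8.25% → €1.53
Board game €58.02: children's toys → 4.75% → €2.76
Kite €26.03: children's toys → 4.75% → €1.24
Extension cord €8.95: all other goods → 7% → €0.63
Art supplies kit €37.55: children's toys → 4.75% → €1.78
Dresser €272.86: furniture, €150.00 or more → 11% → €30.01
Spiral notebook €3.72: all other goods → 7% → €0.26
Allergy tablets €24.80: nonprescription drugs → 0% → €0.00
Picture frame (8x10) €15.49: all other goods → 7% → €1.08
Bookshelf €120.26: furniture, under €150.00 → 2.5% → €3.01
Crossword puzzle book €11.54: books and periodicals → 6% → €0.69
Wall mirror €174.82: furniture, €150.00 or more → 11% → €19.23
Subtotal = €772.63; tax = €62.22; total due = €834.85

€834.85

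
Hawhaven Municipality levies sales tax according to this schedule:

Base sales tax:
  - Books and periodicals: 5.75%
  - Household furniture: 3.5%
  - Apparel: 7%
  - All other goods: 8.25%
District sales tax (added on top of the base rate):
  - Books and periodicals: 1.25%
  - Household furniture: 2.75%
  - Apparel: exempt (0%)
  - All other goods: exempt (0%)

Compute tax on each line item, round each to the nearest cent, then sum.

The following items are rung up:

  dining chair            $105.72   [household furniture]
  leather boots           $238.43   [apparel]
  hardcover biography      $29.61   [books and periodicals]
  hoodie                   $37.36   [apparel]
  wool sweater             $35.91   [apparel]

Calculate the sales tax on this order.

$30.50

Dining chair $105.72: household furniture → 3.5% + 2.75% district = 6.25% → $6.61
Leather boots $238.43: apparel → 7% + 0% district = 7% → $16.69
Hardcover biography $29.61: books and periodicals → 5.75% + 1.25% district = 7% → $2.07
Hoodie $37.36: apparel → 7% + 0% district = 7% → $2.62
Wool sweater $35.91: apparel → 7% + 0% district = 7% → $2.51
Total tax = $6.61 + $16.69 + $2.07 + $2.62 + $2.51 = $30.50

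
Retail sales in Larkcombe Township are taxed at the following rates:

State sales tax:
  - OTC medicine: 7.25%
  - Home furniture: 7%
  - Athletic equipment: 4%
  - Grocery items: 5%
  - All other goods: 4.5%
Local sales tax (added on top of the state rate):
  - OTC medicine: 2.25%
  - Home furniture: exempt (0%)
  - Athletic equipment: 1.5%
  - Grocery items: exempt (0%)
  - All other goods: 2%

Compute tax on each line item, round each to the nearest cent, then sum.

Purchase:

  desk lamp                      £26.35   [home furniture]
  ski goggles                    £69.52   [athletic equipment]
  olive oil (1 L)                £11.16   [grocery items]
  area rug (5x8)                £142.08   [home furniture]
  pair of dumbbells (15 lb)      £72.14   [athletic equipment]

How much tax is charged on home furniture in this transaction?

£11.79

Desk lamp £26.35: home furniture → 7% + 0% local = 7% → £1.84
Area rug (5x8) £142.08: home furniture → 7% + 0% local = 7% → £9.95
Tax on home furniture = £1.84 + £9.95 = £11.79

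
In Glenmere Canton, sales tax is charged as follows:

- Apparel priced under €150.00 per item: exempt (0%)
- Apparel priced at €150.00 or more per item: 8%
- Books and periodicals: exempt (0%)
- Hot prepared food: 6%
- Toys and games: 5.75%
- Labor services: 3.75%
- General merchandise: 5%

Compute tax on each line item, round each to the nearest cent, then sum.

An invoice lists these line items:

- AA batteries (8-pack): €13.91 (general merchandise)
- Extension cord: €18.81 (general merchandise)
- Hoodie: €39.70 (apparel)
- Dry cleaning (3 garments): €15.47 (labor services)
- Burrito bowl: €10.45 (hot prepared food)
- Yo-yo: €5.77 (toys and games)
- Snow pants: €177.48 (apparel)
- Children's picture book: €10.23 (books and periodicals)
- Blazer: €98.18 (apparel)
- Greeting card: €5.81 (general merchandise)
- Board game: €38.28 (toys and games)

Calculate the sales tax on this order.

€19.87

AA batteries (8-pack) €13.91: general merchandise → 5% → €0.70
Extension cord €18.81: general merchandise → 5% → €0.94
Hoodie €39.70: apparel, under €150.00 → 0% → €0.00
Dry cleaning (3 garments) €15.47: labor services → 3.75% → €0.58
Burrito bowl €10.45: hot prepared food → 6% → €0.63
Yo-yo €5.77: toys and games → 5.75% → €0.33
Snow pants €177.48: apparel, €150.00 or more → 8% → €14.20
Children's picture book €10.23: books and periodicals → 0% → €0.00
Blazer €98.18: apparel, under €150.00 → 0% → €0.00
Greeting card €5.81: general merchandise → 5% → €0.29
Board game €38.28: toys and games → 5.75% → €2.20
Total tax = €0.70 + €0.94 + €0.58 + €0.63 + €0.33 + €14.20 + €0.29 + €2.20 = €19.87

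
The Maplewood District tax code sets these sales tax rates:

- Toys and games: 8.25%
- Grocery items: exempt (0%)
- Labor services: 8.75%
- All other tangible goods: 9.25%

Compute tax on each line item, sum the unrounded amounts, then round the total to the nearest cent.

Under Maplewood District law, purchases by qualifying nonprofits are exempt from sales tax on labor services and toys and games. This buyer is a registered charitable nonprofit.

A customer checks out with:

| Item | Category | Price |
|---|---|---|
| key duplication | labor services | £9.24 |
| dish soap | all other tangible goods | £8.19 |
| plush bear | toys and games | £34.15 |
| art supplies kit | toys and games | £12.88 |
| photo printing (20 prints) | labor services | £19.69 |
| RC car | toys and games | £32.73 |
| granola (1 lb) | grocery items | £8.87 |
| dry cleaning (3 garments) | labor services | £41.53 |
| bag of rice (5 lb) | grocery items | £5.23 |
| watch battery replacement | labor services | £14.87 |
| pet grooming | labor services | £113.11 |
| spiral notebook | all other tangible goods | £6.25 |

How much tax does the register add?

£1.34

Key duplication £9.24: labor services, buyer-exempt → 0% → £0.00
Dish soap £8.19: all other tangible goods → 9.25% → £0.757575
Plush bear £34.15: toys and games, buyer-exempt → 0% → £0.00
Art supplies kit £12.88: toys and games, buyer-exempt → 0% → £0.00
Photo printing (20 prints) £19.69: labor services, buyer-exempt → 0% → £0.00
RC car £32.73: toys and games, buyer-exempt → 0% → £0.00
Granola (1 lb) £8.87: grocery items → 0% → £0.00
Dry cleaning (3 garments) £41.53: labor services, buyer-exempt → 0% → £0.00
Bag of rice (5 lb) £5.23: grocery items → 0% → £0.00
Watch battery replacement £14.87: labor services, buyer-exempt → 0% → £0.00
Pet grooming £113.11: labor services, buyer-exempt → 0% → £0.00
Spiral notebook £6.25: all other tangible goods → 9.25% → £0.578125
Unrounded tax sum = £1.3357 → £1.34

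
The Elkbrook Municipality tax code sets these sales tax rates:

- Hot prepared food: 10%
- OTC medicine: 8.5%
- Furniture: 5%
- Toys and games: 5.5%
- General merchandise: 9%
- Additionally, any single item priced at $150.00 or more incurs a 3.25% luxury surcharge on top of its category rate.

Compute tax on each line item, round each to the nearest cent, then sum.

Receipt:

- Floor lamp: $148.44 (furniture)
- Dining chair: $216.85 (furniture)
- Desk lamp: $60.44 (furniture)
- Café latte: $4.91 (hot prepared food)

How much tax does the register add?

$28.82

Floor lamp $148.44: furniture → 5% → $7.42
Dining chair $216.85: furniture → 5% + 3.25% surcharge = 8.25% → $17.89
Desk lamp $60.44: furniture → 5% → $3.02
Café latte $4.91: hot prepared food → 10% → $0.49
Total tax = $7.42 + $17.89 + $3.02 + $0.49 = $28.82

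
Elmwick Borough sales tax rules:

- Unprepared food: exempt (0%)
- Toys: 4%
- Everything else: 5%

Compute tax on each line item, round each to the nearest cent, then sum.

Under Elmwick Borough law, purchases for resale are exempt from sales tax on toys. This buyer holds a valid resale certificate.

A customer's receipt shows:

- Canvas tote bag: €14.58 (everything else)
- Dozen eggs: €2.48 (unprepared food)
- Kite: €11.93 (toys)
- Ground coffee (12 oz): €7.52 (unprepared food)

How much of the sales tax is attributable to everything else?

€0.73

Canvas tote bag €14.58: everything else → 5% → €0.73
Tax on everything else = €0.73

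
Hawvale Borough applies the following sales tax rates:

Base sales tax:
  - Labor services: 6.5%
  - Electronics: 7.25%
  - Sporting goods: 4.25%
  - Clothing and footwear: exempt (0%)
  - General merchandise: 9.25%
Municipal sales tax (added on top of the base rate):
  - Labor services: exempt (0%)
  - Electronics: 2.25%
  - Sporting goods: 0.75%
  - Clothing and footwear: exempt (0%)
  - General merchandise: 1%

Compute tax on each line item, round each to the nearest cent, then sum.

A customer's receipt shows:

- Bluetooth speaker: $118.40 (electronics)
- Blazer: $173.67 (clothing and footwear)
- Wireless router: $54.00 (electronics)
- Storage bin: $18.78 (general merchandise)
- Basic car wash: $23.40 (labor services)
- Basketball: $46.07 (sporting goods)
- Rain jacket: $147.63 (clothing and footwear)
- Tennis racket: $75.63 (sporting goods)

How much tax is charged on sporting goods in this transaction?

$6.08

Basketball $46.07: sporting goods → 4.25% + 0.75% municipal = 5% → $2.30
Tennis racket $75.63: sporting goods → 4.25% + 0.75% municipal = 5% → $3.78
Tax on sporting goods = $2.30 + $3.78 = $6.08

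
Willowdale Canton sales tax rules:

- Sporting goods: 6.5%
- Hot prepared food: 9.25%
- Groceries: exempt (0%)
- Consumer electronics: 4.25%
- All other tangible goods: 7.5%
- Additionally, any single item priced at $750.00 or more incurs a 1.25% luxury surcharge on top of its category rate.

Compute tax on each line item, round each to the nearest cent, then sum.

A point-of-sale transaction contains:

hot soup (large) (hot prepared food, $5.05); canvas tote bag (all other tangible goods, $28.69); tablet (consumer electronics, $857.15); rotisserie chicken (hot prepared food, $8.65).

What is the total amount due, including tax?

$950.10

Hot soup (large) $5.05: hot prepared food → 9.25% → $0.47
Canvas tote bag $28.69: all other tangible goods → 7.5% → $2.15
Tablet $857.15: consumer electronics → 4.25% + 1.25% surcharge = 5.5% → $47.14
Rotisserie chicken $8.65: hot prepared food → 9.25% → $0.80
Subtotal = $899.54; tax = $50.56; total due = $950.10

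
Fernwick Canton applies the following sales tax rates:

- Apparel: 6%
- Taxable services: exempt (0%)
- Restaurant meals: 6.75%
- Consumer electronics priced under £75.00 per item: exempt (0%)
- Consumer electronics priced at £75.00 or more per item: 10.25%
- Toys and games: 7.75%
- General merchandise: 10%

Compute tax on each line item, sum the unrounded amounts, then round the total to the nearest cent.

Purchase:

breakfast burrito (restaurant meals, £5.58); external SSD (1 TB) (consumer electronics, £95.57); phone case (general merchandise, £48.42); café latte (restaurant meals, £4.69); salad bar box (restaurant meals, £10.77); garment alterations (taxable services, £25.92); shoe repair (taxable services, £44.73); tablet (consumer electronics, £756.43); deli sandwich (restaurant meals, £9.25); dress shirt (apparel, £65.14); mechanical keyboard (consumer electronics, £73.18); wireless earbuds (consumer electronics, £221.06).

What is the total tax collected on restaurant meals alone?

£2.04

Breakfast burrito £5.58: restaurant meals → 6.75% → £0.37665
Café latte £4.69: restaurant meals → 6.75% → £0.316575
Salad bar box £10.77: restaurant meals → 6.75% → £0.726975
Deli sandwich £9.25: restaurant meals → 6.75% → £0.624375
Tax on restaurant meals: unrounded sum = £2.044575 → £2.04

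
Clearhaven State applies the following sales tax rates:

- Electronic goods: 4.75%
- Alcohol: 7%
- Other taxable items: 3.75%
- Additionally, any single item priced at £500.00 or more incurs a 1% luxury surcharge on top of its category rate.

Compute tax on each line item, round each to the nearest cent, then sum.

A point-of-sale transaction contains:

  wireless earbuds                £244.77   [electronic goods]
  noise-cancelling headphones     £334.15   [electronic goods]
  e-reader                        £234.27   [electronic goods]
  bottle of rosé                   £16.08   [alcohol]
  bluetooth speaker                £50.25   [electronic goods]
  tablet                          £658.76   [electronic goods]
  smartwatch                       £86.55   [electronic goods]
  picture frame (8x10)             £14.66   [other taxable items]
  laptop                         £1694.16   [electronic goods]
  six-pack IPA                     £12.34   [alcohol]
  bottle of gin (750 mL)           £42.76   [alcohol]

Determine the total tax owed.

Wireless earbuds £244.77: electronic goods → 4.75% → £11.63
Noise-cancelling headphones £334.15: electronic goods → 4.75% → £15.87
E-reader £234.27: electronic goods → 4.75% → £11.13
Bottle of rosé £16.08: alcohol → 7% → £1.13
Bluetooth speaker £50.25: electronic goods → 4.75% → £2.39
Tablet £658.76: electronic goods → 4.75% + 1% surcharge = 5.75% → £37.88
Smartwatch £86.55: electronic goods → 4.75% → £4.11
Picture frame (8x10) £14.66: other taxable items → 3.75% → £0.55
Laptop £1694.16: electronic goods → 4.75% + 1% surcharge = 5.75% → £97.41
Six-pack IPA £12.34: alcohol → 7% → £0.86
Bottle of gin (750 mL) £42.76: alcohol → 7% → £2.99
Total tax = £11.63 + £15.87 + £11.13 + £1.13 + £2.39 + £37.88 + £4.11 + £0.55 + £97.41 + £0.86 + £2.99 = £185.95

£185.95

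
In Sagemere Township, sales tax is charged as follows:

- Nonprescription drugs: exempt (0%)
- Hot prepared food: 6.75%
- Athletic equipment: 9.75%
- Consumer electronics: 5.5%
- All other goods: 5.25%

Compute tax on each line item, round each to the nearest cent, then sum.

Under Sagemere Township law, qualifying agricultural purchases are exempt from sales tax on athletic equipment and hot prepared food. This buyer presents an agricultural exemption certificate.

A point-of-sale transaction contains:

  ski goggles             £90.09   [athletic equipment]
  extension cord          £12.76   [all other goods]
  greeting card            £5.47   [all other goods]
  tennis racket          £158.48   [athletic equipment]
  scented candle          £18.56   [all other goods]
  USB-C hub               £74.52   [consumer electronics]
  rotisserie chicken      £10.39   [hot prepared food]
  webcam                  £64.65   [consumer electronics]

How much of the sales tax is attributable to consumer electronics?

£7.66

USB-C hub £74.52: consumer electronics → 5.5% → £4.10
Webcam £64.65: consumer electronics → 5.5% → £3.56
Tax on consumer electronics = £4.10 + £3.56 = £7.66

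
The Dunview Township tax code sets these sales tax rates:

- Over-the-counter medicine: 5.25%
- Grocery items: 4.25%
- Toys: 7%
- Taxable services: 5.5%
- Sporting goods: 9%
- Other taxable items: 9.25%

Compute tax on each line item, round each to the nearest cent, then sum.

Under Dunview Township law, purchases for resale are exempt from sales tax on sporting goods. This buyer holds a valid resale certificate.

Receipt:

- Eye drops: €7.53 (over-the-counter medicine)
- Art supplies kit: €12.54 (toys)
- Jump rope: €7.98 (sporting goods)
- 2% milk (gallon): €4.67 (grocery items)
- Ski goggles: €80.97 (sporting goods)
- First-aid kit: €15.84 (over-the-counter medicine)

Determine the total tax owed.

€2.31

Eye drops €7.53: over-the-counter medicine → 5.25% → €0.40
Art supplies kit €12.54: toys → 7% → €0.88
Jump rope €7.98: sporting goods, buyer-exempt → 0% → €0.00
2% milk (gallon) €4.67: grocery items → 4.25% → €0.20
Ski goggles €80.97: sporting goods, buyer-exempt → 0% → €0.00
First-aid kit €15.84: over-the-counter medicine → 5.25% → €0.83
Total tax = €0.40 + €0.88 + €0.20 + €0.83 = €2.31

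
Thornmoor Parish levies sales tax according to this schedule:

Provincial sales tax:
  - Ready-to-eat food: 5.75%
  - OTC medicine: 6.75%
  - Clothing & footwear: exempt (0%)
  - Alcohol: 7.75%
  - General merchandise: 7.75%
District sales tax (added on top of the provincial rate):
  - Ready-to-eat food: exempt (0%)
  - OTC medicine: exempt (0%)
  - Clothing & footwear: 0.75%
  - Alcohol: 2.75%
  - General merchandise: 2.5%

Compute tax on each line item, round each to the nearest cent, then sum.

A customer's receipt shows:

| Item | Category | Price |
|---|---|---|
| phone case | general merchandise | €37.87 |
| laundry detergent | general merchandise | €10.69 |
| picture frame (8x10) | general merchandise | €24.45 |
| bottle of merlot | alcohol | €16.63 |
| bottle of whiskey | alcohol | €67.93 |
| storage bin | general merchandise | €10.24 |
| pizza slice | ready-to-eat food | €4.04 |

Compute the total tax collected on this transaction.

Phone case €37.87: general merchandise → 7.75% + 2.5% district = 10.25% → €3.88
Laundry detergent €10.69: general merchandise → 7.75% + 2.5% district = 10.25% → €1.10
Picture frame (8x10) €24.45: general merchandise → 7.75% + 2.5% district = 10.25% → €2.51
Bottle of merlot €16.63: alcohol → 7.75% + 2.75% district = 10.5% → €1.75
Bottle of whiskey €67.93: alcohol → 7.75% + 2.75% district = 10.5% → €7.13
Storage bin €10.24: general merchandise → 7.75% + 2.5% district = 10.25% → €1.05
Pizza slice €4.04: ready-to-eat food → 5.75% + 0% district = 5.75% → €0.23
Total tax = €3.88 + €1.10 + €2.51 + €1.75 + €7.13 + €1.05 + €0.23 = €17.65

€17.65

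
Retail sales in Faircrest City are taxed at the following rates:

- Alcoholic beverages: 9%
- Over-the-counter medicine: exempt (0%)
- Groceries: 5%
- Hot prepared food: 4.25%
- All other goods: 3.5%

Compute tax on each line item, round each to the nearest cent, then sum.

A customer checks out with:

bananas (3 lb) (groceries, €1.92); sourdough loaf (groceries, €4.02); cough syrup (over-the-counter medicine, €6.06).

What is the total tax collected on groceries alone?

€0.30

Bananas (3 lb) €1.92: groceries → 5% → €0.10
Sourdough loaf €4.02: groceries → 5% → €0.20
Tax on groceries = €0.10 + €0.20 = €0.30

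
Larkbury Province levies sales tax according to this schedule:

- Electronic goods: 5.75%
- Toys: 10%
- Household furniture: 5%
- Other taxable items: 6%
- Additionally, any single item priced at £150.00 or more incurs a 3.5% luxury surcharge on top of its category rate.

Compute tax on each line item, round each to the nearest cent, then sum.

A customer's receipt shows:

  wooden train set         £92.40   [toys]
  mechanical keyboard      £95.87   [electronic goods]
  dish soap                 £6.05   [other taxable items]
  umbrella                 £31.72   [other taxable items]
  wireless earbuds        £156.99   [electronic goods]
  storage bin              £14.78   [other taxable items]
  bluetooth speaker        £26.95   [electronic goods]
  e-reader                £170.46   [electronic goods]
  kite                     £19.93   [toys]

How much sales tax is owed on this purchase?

Wooden train set £92.40: toys → 10% → £9.24
Mechanical keyboard £95.87: electronic goods → 5.75% → £5.51
Dish soap £6.05: other taxable items → 6% → £0.36
Umbrella £31.72: other taxable items → 6% → £1.90
Wireless earbuds £156.99: electronic goods → 5.75% + 3.5% surcharge = 9.25% → £14.52
Storage bin £14.78: other taxable items → 6% → £0.89
Bluetooth speaker £26.95: electronic goods → 5.75% → £1.55
E-reader £170.46: electronic goods → 5.75% + 3.5% surcharge = 9.25% → £15.77
Kite £19.93: toys → 10% → £1.99
Total tax = £9.24 + £5.51 + £0.36 + £1.90 + £14.52 + £0.89 + £1.55 + £15.77 + £1.99 = £51.73

£51.73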